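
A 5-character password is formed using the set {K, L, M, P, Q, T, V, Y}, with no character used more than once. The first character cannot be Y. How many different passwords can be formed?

The first character has 8−1 = 7 choices (anything except Y).
The remaining 4 characters are filled from the other 7 symbols without repetition: 7 × 6 × 5 × 4 = 840.
Total: 7 × 840 = 5880.

5880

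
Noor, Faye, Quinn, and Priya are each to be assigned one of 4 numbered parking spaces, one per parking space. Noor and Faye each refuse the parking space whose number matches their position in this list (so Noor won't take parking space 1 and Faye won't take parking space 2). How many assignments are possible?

14

Let Aᵢ (for i ∈ {1, 2}) be the placements that put person i in their forbidden parking space. Any j of these fix j positions, leaving (4−j)! ways to fill the rest, and there are C(2,j) ways to pick which j.
By inclusion–exclusion, the number of valid placements is Σ_{j=0}^{2} (−1)^j C(2,j)·(4−j)!.
Computing: 24 − 12 + 2 = 14.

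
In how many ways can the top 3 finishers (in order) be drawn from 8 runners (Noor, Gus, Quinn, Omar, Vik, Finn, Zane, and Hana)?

336

There are 8 choices for 1st place, 7 for 2nd, and 6 for 3rd.
That gives 8 × 7 × 6 = 336.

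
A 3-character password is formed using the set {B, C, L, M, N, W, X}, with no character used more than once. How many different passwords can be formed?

This is a permutation of 3 out of 7: P(7,3) = 7!/4!.
That product is 7 × 6 × 5 = 210.

210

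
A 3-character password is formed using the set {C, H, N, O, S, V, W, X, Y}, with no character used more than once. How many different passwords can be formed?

With no repetition, fill the 3 characters in order: 9 choices, then 8, down to 7.
That product is 9 × 8 × 7 = 504.

504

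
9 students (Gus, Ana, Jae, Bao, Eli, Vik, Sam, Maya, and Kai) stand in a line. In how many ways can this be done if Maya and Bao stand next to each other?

80640

Place the 7 others and the Maya-Bao pair as 8 objects in a line; the pair has 2 internal arrangements.
So the count is 2·(8)! = 80640.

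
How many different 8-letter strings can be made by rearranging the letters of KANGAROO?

10080

The 8 letters of KANGAROO have repeats: A appearing twice and O appearing twice.
Dividing 8! = 40320 by 2!·2! = 4 for the repeated letters gives 10080.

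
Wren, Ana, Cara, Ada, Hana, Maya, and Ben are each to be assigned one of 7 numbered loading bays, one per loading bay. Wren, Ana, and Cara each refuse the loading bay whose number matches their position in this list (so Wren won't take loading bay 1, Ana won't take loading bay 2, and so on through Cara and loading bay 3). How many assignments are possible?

3216

Let Aᵢ (for i ∈ {1, 2, 3}) be the placements that put person i in their forbidden loading bay. Any j of these fix j positions, leaving (7−j)! ways to fill the rest, and there are C(3,j) ways to pick which j.
By inclusion–exclusion, the number of valid placements is Σ_{j=0}^{3} (−1)^j C(3,j)·(7−j)!.
Computing: 5040 − 2160 + 360 − 24 = 3216.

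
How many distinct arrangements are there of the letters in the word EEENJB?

120

The 6 letters of EEENJB have repeats: E appearing 3 times.
Dividing 6! = 720 by 3! = 6 for the repeated letters gives 120.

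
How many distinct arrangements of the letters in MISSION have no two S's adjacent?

Total arrangements of MISSION: 7!/(2!·2!) = 1260.
Arrangements with the S's together: treat SS as one letter, giving (6)!/(2!) = 360.
Subtracting, 1260 − 360 = 900 arrangements keep the S's apart.

900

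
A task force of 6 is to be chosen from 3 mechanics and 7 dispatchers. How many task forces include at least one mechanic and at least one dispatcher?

Unrestricted: C(10,6) = 210 ways to pick any 6 of the 10.
Selections missing a whole group: no mechanics → C(7,6) = 7; no dispatchers → C(3,6) = 0.
Both groups omitted at once is impossible, so 210 − 7 = 203.

203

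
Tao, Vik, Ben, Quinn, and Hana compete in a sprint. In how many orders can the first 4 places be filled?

There are 5 choices for 1st place, 4 for 2nd, and so on down to 2 for position 4.
That gives 5 × 4 × 3 × 2 = 120.

120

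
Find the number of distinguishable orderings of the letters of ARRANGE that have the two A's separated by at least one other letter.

900

Total arrangements of ARRANGE: 7!/(2!·2!) = 1260.
If the two A's are adjacent, glue them into one block, leaving 6 items to arrange: (6)!/(2!) = 360 ways.
Subtracting, 1260 − 360 = 900 arrangements keep the A's apart.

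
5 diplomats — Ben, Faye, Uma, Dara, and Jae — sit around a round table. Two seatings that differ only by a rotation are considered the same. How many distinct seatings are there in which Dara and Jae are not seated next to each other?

12

All circular seatings of 5 people number (4)! = 24.
Seatings with Dara beside Jae: treat them as a block with 2 internal orders, giving 2 × (3)! = 12.
Subtracting, 24 − 12 = 12.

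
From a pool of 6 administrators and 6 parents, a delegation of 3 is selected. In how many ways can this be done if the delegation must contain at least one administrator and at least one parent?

180

With no constraint there are C(12,3) = 220 possible selections.
Selections missing a whole group: no administrators → C(6,3) = 20; no parents → C(6,3) = 20.
Both groups omitted at once is impossible, so 220 − 40 = 180.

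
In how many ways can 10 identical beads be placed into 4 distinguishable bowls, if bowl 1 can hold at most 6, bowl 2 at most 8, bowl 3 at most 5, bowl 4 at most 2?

112

Without the upper bounds there are C(13,3) = 286 ways to split 10 among 4 bowls.
Subtract solutions that violate a single cap (substitute x_i' = x_i − (cap_i+1)): x_1 ≥ 7 gives C(6,3) = 20; x_2 ≥ 9 gives C(4,3) = 4; x_3 ≥ 6 gives C(7,3) = 35; x_4 ≥ 3 gives C(10,3) = 120. Together 179.
Add back pairs where two caps are both exceeded: 0 + 0 + 1 + 0 + 0 + 4 = 5.
By inclusion–exclusion the count is 286 − 179 + 5 = 112.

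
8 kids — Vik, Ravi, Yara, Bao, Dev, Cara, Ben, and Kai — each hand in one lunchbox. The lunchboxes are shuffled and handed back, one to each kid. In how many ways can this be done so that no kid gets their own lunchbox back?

This is the derangement count D_8: permutations of 8 items with no fixed point.
By inclusion–exclusion this is Σ_{j=0}^{8} (−1)^j C(8,j)·(8−j)!.
Computing: 40320 − 40320 + 20160 − 6720 + 1680 − 336 + 56 − 8 + 1 = 14833.

14833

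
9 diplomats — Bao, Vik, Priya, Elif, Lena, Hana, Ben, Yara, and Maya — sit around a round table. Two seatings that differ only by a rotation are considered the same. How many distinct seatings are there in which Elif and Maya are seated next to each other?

Glue Elif and Maya into a block (2 internal orders). Seating 8 units around a circle gives (7)! arrangements.
So 2 × (7)! = 2 × 5040 = 10080.

10080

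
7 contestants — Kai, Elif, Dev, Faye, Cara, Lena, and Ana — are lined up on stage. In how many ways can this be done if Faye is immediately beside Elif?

Glue Faye and Elif into one block (2 internal orders), leaving 6 units to arrange in a row.
So the count is 2·(6)! = 1440.

1440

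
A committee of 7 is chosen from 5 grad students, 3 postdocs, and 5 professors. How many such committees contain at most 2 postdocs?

Split by how many postdocs are chosen (0 through 2).
Sum: C(3,0)·C(10,7) + C(3,1)·C(10,6) + C(3,2)·C(10,5) = 120 + 630 + 756 = 1506.

1506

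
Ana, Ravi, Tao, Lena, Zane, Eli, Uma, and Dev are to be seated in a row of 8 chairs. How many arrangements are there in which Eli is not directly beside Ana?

30240

Of the 8! = 40320 arrangements, those with Eli and Ana adjacent number 2 × 7! = 10080 (treat the pair as a block with 2 internal orders).
Complementary counting: 40320 − 10080 = 30240.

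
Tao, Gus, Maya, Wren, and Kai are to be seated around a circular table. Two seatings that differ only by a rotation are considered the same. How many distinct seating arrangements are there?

24

Fix one person's seat to break rotational symmetry; the remaining 4 people can be arranged in (4)! = 24 ways.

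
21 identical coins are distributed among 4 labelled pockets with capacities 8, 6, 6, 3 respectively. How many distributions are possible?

10

Ignoring the caps, the number of non-negative solutions to x_1+…+x_4 = 21 is C(24,3) = 2024.
Subtract solutions that violate a single cap (substitute x_i' = x_i − (cap_i+1)): x_1 ≥ 9 gives C(15,3) = 455; x_2 ≥ 7 gives C(17,3) = 680; x_3 ≥ 7 gives C(17,3) = 680; x_4 ≥ 4 gives C(20,3) = 1140. Together 2955.
Add back pairs where two caps are both exceeded: 56 + 56 + 165 + 120 + 286 + 286 = 969.
Subtract triples: 0 + 4 + 4 + 20 = 28.
By inclusion–exclusion the count is 2024 − 2955 + 969 − 28 = 10.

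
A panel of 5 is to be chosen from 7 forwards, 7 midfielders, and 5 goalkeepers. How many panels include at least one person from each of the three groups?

Total 5-person selections from all 19: C(19,5) = 11628.
Subtract selections that omit an entire group: no forwards → C(12,5) = 792; no midfielders → C(12,5) = 792; no goalkeepers → C(14,5) = 2002.
Add back selections omitting two groups (i.e. drawn from a single group): C(7,5) + C(7,5) + C(5,5) = 43.
By inclusion–exclusion: 11628 − 3586 + 43 = 8085.

8085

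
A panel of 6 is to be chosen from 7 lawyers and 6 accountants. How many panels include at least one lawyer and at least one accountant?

1708

Total 6-person selections from all 13: C(13,6) = 1716.
Selections missing a whole group: no lawyers → C(6,6) = 1; no accountants → C(7,6) = 7.
Both groups omitted at once is impossible, so 1716 − 8 = 1708.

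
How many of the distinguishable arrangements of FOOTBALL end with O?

Fix O in the last position and arrange the remaining 7 letters.
Those 7 letters have L appearing twice, giving (7)!/(2!) = 2520.

2520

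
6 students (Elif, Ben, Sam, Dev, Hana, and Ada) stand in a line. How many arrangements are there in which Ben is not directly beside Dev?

There are 6! = 720 arrangements in all. If Ben and Dev are adjacent, merging them into one block gives 2·(5)! = 240 arrangements.
So 720 − 240 = 480 arrangements keep them apart.

480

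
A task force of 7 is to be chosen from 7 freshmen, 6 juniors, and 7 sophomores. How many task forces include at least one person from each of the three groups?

70658

Unrestricted: C(20,7) = 77520 ways to pick any 7 of the 20.
Selections missing a whole group: no freshmen → C(13,7) = 1716; no juniors → C(14,7) = 3432; no sophomores → C(13,7) = 1716.
Add back selections omitting two groups (i.e. drawn from a single group): C(7,7) + C(6,7) + C(7,7) = 2.
By inclusion–exclusion: 77520 − 6864 + 2 = 70658.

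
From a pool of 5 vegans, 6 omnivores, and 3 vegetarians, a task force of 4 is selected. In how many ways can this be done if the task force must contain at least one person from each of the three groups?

495

Total 4-person selections from all 14: C(14,4) = 1001.
Subtract selections that omit an entire group: no vegans → C(9,4) = 126; no omnivores → C(8,4) = 70; no vegetarians → C(11,4) = 330.
Add back selections omitting two groups (i.e. drawn from a single group): C(5,4) + C(6,4) + C(3,4) = 20.
By inclusion–exclusion: 1001 − 526 + 20 = 495.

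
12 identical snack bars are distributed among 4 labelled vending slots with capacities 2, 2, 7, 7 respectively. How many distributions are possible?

45

Ignoring the caps, the number of non-negative solutions to x_1+…+x_4 = 12 is C(15,3) = 455.
Subtract solutions that violate a single cap (substitute x_i' = x_i − (cap_i+1)): x_1 ≥ 3 gives C(12,3) = 220; x_2 ≥ 3 gives C(12,3) = 220; x_3 ≥ 8 gives C(7,3) = 35; x_4 ≥ 8 gives C(7,3) = 35. Together 510.
Add back pairs where two caps are both exceeded: 84 + 4 + 4 + 4 + 4 + 0 = 100.
By inclusion–exclusion the count is 455 − 510 + 100 = 45.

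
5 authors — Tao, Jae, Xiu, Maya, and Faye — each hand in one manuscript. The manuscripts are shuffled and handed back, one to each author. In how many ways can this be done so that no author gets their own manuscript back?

Count assignments avoiding every fixed point. For any j of the 5 authors fixed to their own manuscript, the other 5−j can be arranged in (5−j)! ways.
By inclusion–exclusion this is Σ_{j=0}^{5} (−1)^j C(5,j)·(5−j)!.
Computing: 120 − 120 + 60 − 20 + 5 − 1 = 44.

44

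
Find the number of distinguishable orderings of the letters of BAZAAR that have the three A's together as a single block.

24

Treat the 3 copies of A as a single block. The multiset to arrange is then {AAA, B, R, Z}, 4 items in all.
All 4 items are distinct, so there are (4)! = 24 arrangements.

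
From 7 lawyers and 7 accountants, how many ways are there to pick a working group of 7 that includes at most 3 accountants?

1716

Split by how many accountants are chosen (0 through 3).
Sum: C(7,0)·C(7,7) + C(7,1)·C(7,6) + C(7,2)·C(7,5) + C(7,3)·C(7,4) = 1 + 49 + 441 + 1225 = 1716.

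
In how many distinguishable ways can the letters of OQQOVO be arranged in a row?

OQQOVO has 6 letters with O appearing 3 times and Q appearing twice.
So there are 6! / (3!·2!) = 60 distinguishable arrangements.

60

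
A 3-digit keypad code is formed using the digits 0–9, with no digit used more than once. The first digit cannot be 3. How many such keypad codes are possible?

The first digit has 10−1 = 9 choices (anything except 3).
The remaining 2 digits are filled from the other 9 symbols without repetition: 9 × 8 = 72.
Total: 9 × 72 = 648.

648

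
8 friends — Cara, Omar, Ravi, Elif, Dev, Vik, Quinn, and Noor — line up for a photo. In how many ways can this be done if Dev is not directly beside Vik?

There are 8! = 40320 arrangements in all. If Dev and Vik are adjacent, merging them into one block gives 2·(7)! = 10080 arrangements.
Complementary counting: 40320 − 10080 = 30240.

30240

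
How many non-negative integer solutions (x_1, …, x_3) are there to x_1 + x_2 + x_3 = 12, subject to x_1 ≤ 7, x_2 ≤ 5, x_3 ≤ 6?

27

By stars and bars, unrestricted non-negative solutions to x_1+…+x_3 = 12 number C(12+2,2) = 91.
Subtract solutions that violate a single cap (substitute x_i' = x_i − (cap_i+1)): x_1 ≥ 8 gives C(6,2) = 15; x_2 ≥ 6 gives C(8,2) = 28; x_3 ≥ 7 gives C(7,2) = 21. Together 64.
No two caps can be exceeded simultaneously, so the pair terms are all 0.
By inclusion–exclusion the count is 91 − 64 + 0 = 27.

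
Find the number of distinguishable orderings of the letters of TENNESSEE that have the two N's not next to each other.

2940

There are 9!/(4!·2!·2!) = 3780 arrangements of TENNESSEE in total.
Arrangements with the N's together: treat NN as one letter, giving (8)!/(4!·2!) = 840.
Subtracting, 3780 − 840 = 2940 arrangements keep the N's apart.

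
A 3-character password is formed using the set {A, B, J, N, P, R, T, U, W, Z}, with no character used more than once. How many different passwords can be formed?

Choose and order 3 of the 10 symbols: the first character has 10 options, the next 9, then 8.
That product is 10 × 9 × 8 = 720.

720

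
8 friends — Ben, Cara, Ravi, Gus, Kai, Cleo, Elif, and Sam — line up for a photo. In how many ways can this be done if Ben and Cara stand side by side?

10080

Glue Ben and Cara into one block (2 internal orders), leaving 7 units to arrange in a row.
So the count is 2·(7)! = 10080.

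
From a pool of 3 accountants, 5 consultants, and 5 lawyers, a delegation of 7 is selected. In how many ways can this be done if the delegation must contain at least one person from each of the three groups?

1580

Total 7-person selections from all 13: C(13,7) = 1716.
Selections missing a whole group: no accountants → C(10,7) = 120; no consultants → C(8,7) = 8; no lawyers → C(8,7) = 8.
Add back selections omitting two groups (i.e. drawn from a single group): C(3,7) + C(5,7) + C(5,7) = 0.
By inclusion–exclusion: 1716 − 136 + 0 = 1580.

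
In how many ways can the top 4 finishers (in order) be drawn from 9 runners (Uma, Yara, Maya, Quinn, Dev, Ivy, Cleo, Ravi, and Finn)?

This is an ordered selection of 4 from 9: P(9,4).
That gives 9 × 8 × 7 × 6 = 3024.

3024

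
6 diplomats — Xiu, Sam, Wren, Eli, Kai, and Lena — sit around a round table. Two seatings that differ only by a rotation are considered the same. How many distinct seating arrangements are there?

Seat Xiu anywhere (absorbing the rotational symmetry), then permute the other 5: (5)! = 120.

120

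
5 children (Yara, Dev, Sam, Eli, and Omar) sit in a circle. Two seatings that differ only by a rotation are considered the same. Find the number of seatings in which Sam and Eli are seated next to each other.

Treat {Sam, Eli} as one unit (2 internal orders) and seat the resulting 4 units around the table: (3)! circular arrangements.
So 2 × (3)! = 2 × 6 = 12.

12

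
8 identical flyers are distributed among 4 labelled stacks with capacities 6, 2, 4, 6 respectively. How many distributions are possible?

82

Ignoring the caps, the number of non-negative solutions to x_1+…+x_4 = 8 is C(11,3) = 165.
Subtract solutions that violate a single cap (substitute x_i' = x_i − (cap_i+1)): x_1 ≥ 7 gives C(4,3) = 4; x_2 ≥ 3 gives C(8,3) = 56; x_3 ≥ 5 gives C(6,3) = 20; x_4 ≥ 7 gives C(4,3) = 4. Together 84.
Add back pairs where two caps are both exceeded: 0 + 0 + 0 + 1 + 0 + 0 = 1.
By inclusion–exclusion the count is 165 − 84 + 1 = 82.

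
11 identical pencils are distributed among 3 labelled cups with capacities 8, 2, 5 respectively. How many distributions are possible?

Without the upper bounds there are C(13,2) = 78 ways to split 11 among 3 cups.
Subtract solutions that violate a single cap (substitute x_i' = x_i − (cap_i+1)): x_1 ≥ 9 gives C(4,2) = 6; x_2 ≥ 3 gives C(10,2) = 45; x_3 ≥ 6 gives C(7,2) = 21. Together 72.
Add back pairs where two caps are both exceeded: 0 + 0 + 6 = 6.
By inclusion–exclusion the count is 78 − 72 + 6 = 12.

12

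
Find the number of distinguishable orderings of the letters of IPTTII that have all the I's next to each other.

12

Treat the 3 copies of I as a single block. The multiset to arrange is then {III, P, T, T}, 4 items in all.
That gives (4)!/(2!) = 12 arrangements.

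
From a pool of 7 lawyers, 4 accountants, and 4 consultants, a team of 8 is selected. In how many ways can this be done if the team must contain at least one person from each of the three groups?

With no constraint there are C(15,8) = 6435 possible selections.
Subtract selections that omit an entire group: no lawyers → C(8,8) = 1; no accountants → C(11,8) = 165; no consultants → C(11,8) = 165.
Add back selections omitting two groups (i.e. drawn from a single group): C(7,8) + C(4,8) + C(4,8) = 0.
By inclusion–exclusion: 6435 − 331 + 0 = 6104.

6104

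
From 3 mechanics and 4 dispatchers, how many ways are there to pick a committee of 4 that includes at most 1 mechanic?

13

Split by how many mechanics are chosen (0 through 1).
Sum: C(3,0)·C(4,4) + C(3,1)·C(4,3) = 1 + 12 = 13.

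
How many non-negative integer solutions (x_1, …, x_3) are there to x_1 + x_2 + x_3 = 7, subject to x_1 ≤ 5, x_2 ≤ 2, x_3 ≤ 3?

Ignoring the caps, the number of non-negative solutions to x_1+…+x_3 = 7 is C(9,2) = 36.
Subtract solutions that violate a single cap (substitute x_i' = x_i − (cap_i+1)): x_1 ≥ 6 gives C(3,2) = 3; x_2 ≥ 3 gives C(6,2) = 15; x_3 ≥ 4 gives C(5,2) = 10. Together 28.
Add back pairs where two caps are both exceeded: 0 + 0 + 1 = 1.
By inclusion–exclusion the count is 36 − 28 + 1 = 9.

9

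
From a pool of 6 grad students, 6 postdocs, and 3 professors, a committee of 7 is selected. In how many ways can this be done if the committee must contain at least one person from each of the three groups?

5571

With no constraint there are C(15,7) = 6435 possible selections.
Selections missing a whole group: no grad students → C(9,7) = 36; no postdocs → C(9,7) = 36; no professors → C(12,7) = 792.
Add back selections omitting two groups (i.e. drawn from a single group): C(6,7) + C(6,7) + C(3,7) = 0.
By inclusion–exclusion: 6435 − 864 + 0 = 5571.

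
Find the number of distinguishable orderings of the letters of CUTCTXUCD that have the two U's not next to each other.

11760

There are 9!/(3!·2!·2!) = 15120 arrangements of CUTCTXUCD in total.
If the two U's are adjacent, glue them into one block, leaving 8 items to arrange: (8)!/(3!·2!) = 3360 ways.
Subtracting, 15120 − 3360 = 11760 arrangements keep the U's apart.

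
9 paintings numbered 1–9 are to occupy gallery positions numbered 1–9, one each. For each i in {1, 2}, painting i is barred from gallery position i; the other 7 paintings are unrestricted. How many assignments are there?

287280

Let Aᵢ (for i ∈ {1, 2}) be the placements that put painting i in its forbidden gallery position. Any j of these fix j positions, leaving (9−j)! ways to fill the rest, and there are C(2,j) ways to pick which j.
By inclusion–exclusion, the number of valid placements is Σ_{j=0}^{2} (−1)^j C(2,j)·(9−j)!.
Computing: 362880 − 80640 + 5040 = 287280.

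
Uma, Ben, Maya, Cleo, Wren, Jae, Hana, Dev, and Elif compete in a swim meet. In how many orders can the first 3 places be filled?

There are 9 choices for 1st place, 8 for 2nd, and 7 for 3rd.
That gives 9 × 8 × 7 = 504.

504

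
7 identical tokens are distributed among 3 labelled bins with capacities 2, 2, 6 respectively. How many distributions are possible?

Ignoring the caps, the number of non-negative solutions to x_1+…+x_3 = 7 is C(9,2) = 36.
Subtract solutions that violate a single cap (substitute x_i' = x_i − (cap_i+1)): x_1 ≥ 3 gives C(6,2) = 15; x_2 ≥ 3 gives C(6,2) = 15; x_3 ≥ 7 gives C(2,2) = 1. Together 31.
Add back pairs where two caps are both exceeded: 3 + 0 + 0 = 3.
By inclusion–exclusion the count is 36 − 31 + 3 = 8.

8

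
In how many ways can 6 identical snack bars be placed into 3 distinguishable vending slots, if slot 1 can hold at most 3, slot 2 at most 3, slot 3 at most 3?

Without the upper bounds there are C(8,2) = 28 ways to split 6 among 3 vending slots.
Subtract solutions that violate a single cap (substitute x_i' = x_i − (cap_i+1)): x_1 ≥ 4 gives C(4,2) = 6; x_2 ≥ 4 gives C(4,2) = 6; x_3 ≥ 4 gives C(4,2) = 6. Together 18.
No two caps can be exceeded simultaneously, so the pair terms are all 0.
By inclusion–exclusion the count is 28 − 18 + 0 = 10.

10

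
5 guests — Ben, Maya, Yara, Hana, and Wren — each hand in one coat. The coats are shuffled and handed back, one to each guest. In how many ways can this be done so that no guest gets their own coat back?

This is the derangement count D_5: permutations of 5 items with no fixed point.
By inclusion–exclusion this is Σ_{j=0}^{5} (−1)^j C(5,j)·(5−j)!.
Computing: 120 − 120 + 60 − 20 + 5 − 1 = 44.

44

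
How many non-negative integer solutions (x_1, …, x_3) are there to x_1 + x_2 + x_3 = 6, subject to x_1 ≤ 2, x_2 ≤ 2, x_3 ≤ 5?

By stars and bars, unrestricted non-negative solutions to x_1+…+x_3 = 6 number C(6+2,2) = 28.
Subtract solutions that violate a single cap (substitute x_i' = x_i − (cap_i+1)): x_1 ≥ 3 gives C(5,2) = 10; x_2 ≥ 3 gives C(5,2) = 10; x_3 ≥ 6 gives C(2,2) = 1. Together 21.
Add back pairs where two caps are both exceeded: 1 + 0 + 0 = 1.
By inclusion–exclusion the count is 28 − 21 + 1 = 8.

8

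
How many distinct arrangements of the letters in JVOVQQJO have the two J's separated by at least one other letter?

1890

Total arrangements of JVOVQQJO: 8!/(2!·2!·2!·2!) = 2520.
If the two J's are adjacent, glue them into one block, leaving 7 items to arrange: (7)!/(2!·2!·2!) = 630 ways.
Subtracting, 2520 − 630 = 1890 arrangements keep the J's apart.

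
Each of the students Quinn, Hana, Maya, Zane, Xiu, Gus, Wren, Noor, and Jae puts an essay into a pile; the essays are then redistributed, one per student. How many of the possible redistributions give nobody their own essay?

Count assignments avoiding every fixed point. For any j of the 9 students fixed to their own essay, the other 9−j can be arranged in (9−j)! ways.
By inclusion–exclusion this is Σ_{j=0}^{9} (−1)^j C(9,j)·(9−j)!.
Computing: 362880 − 362880 + 181440 − 60480 + 15120 − 3024 + 504 − 72 + 9 − 1 = 133496.

133496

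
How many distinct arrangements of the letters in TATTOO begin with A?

10

With the first slot taken by A, it remains to arrange the other 5 letters (TTTOO).
Those 5 letters have O appearing twice and T appearing 3 times, giving (5)!/(3!·2!) = 10.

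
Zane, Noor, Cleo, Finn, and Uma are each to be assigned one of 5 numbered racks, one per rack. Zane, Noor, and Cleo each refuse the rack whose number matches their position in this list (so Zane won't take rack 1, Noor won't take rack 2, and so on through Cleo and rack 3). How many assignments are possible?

Let Aᵢ (for i ∈ {1, 2, 3}) be the placements that put person i in their forbidden rack. Any j of these fix j positions, leaving (5−j)! ways to fill the rest, and there are C(3,j) ways to pick which j.
By inclusion–exclusion, the number of valid placements is Σ_{j=0}^{3} (−1)^j C(3,j)·(5−j)!.
Computing: 120 − 72 + 18 − 2 = 64.

64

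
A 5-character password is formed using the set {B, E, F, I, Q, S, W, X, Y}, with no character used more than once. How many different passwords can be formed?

Choose and order 5 of the 9 symbols: the first character has 9 options, the next 8, and so on down to 5.
9 × 8 × 7 × 6 × 5 = 15120.

15120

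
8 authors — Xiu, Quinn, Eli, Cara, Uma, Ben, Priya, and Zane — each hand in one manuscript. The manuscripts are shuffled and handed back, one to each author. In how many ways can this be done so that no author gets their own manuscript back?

14833

Count assignments avoiding every fixed point. For any j of the 8 authors fixed to their own manuscript, the other 8−j can be arranged in (8−j)! ways.
By inclusion–exclusion this is Σ_{j=0}^{8} (−1)^j C(8,j)·(8−j)!.
Computing: 40320 − 40320 + 20160 − 6720 + 1680 − 336 + 56 − 8 + 1 = 14833.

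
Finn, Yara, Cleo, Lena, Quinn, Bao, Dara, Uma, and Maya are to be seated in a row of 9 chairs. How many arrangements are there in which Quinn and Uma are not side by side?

Of the 9! = 362880 arrangements, those with Quinn and Uma adjacent number 2 × 8! = 80640 (treat the pair as a block with 2 internal orders).
So 362880 − 80640 = 282240 arrangements keep them apart.

282240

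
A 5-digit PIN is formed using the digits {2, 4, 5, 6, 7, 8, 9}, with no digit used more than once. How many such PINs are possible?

2520

Choose and order 5 of the 7 symbols: the first digit has 7 options, the next 6, and so on down to 3.
7 × 6 × 5 × 4 × 3 = 2520.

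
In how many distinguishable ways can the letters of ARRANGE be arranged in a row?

1260

Letter multiplicities in ARRANGE: A×2, E×1, G×1, N×1, R×2.
So there are 7! / (2!·2!) = 1260 distinguishable arrangements.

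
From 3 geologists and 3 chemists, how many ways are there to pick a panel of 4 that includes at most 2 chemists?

12

Split by how many chemists are chosen (0 through 2).
Sum: C(3,0)·C(3,4) + C(3,1)·C(3,3) + C(3,2)·C(3,2) = 0 + 3 + 9 = 12.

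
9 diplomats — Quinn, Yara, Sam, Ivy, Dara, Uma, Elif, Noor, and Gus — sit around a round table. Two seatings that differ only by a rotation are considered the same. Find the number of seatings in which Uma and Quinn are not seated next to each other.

All circular seatings of 9 people number (8)! = 40320.
Seatings with Uma beside Quinn: treat them as a block with 2 internal orders, giving 2 × (7)! = 10080.
Subtracting, 40320 − 10080 = 30240.

30240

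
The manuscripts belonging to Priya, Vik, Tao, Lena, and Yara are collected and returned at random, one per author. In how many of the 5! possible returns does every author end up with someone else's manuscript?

This is the derangement count D_5: permutations of 5 items with no fixed point.
By inclusion–exclusion this is Σ_{j=0}^{5} (−1)^j C(5,j)·(5−j)!.
Computing: 120 − 120 + 60 − 20 + 5 − 1 = 44.

44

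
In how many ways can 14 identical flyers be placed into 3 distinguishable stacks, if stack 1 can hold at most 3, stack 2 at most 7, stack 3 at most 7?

Without the upper bounds there are C(16,2) = 120 ways to split 14 among 3 stacks.
Subtract solutions that violate a single cap (substitute x_i' = x_i − (cap_i+1)): x_1 ≥ 4 gives C(12,2) = 66; x_2 ≥ 8 gives C(8,2) = 28; x_3 ≥ 8 gives C(8,2) = 28. Together 122.
Add back pairs where two caps are both exceeded: 6 + 6 + 0 = 12.
By inclusion–exclusion the count is 120 − 122 + 12 = 10.

10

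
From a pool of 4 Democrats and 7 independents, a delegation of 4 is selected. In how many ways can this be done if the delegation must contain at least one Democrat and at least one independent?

Total 4-person selections from all 11: C(11,4) = 330.
Subtract selections that omit an entire group: no Democrats → C(7,4) = 35; no independents → C(4,4) = 1.
Both groups omitted at once is impossible, so 330 − 36 = 294.

294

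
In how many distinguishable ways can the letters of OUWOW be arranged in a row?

30

The 5 letters of OUWOW have repeats: O appearing twice and W appearing twice.
Dividing 5! = 120 by 2!·2! = 4 for the repeated letters gives 30.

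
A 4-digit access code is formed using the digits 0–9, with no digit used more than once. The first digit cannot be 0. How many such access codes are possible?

The first digit has 10−1 = 9 choices (anything except 0).
The remaining 3 digits are filled from the other 9 symbols without repetition: 9 × 8 × 7 = 504.
Total: 9 × 504 = 4536.

4536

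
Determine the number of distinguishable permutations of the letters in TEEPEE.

TEEPEE has 6 letters with E appearing 4 times.
Dividing 6! = 720 by 4! = 24 for the repeated letters gives 30.

30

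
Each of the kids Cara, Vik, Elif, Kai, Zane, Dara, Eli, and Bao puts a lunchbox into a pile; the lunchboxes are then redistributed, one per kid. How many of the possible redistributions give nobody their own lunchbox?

Let Aᵢ be the assignments in which kid i gets their own lunchbox. We want the size of the complement of A₁∪…∪A_8.
By inclusion–exclusion this is Σ_{j=0}^{8} (−1)^j C(8,j)·(8−j)!.
Computing: 40320 − 40320 + 20160 − 6720 + 1680 − 336 + 56 − 8 + 1 = 14833.

14833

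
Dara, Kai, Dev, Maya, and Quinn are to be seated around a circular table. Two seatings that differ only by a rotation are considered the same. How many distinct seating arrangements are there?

24

Fix one person's seat to break rotational symmetry; the remaining 4 people can be arranged in (4)! = 24 ways.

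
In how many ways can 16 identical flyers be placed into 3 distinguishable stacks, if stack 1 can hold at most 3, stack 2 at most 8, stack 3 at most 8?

10

Without the upper bounds there are C(18,2) = 153 ways to split 16 among 3 stacks.
Subtract solutions that violate a single cap (substitute x_i' = x_i − (cap_i+1)): x_1 ≥ 4 gives C(14,2) = 91; x_2 ≥ 9 gives C(9,2) = 36; x_3 ≥ 9 gives C(9,2) = 36. Together 163.
Add back pairs where two caps are both exceeded: 10 + 10 + 0 = 20.
By inclusion–exclusion the count is 153 − 163 + 20 = 10.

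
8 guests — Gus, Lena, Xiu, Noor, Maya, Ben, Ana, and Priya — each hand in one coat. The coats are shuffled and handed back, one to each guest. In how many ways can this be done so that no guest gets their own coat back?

14833

This is the derangement count D_8: permutations of 8 items with no fixed point.
By inclusion–exclusion this is Σ_{j=0}^{8} (−1)^j C(8,j)·(8−j)!.
Computing: 40320 − 40320 + 20160 − 6720 + 1680 − 336 + 56 − 8 + 1 = 14833.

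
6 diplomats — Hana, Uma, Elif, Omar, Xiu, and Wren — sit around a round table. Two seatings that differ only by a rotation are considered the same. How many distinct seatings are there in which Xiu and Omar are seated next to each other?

Glue Xiu and Omar into a block (2 internal orders). Seating 5 units around a circle gives (4)! arrangements.
So 2 × (4)! = 2 × 24 = 48.

48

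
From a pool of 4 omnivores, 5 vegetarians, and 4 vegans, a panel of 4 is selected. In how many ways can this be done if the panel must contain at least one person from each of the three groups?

400

Unrestricted: C(13,4) = 715 ways to pick any 4 of the 13.
Subtract selections that omit an entire group: no omnivores → C(9,4) = 126; no vegetarians → C(8,4) = 70; no vegans → C(9,4) = 126.
Add back selections omitting two groups (i.e. drawn from a single group): C(4,4) + C(5,4) + C(4,4) = 7.
By inclusion–exclusion: 715 − 322 + 7 = 400.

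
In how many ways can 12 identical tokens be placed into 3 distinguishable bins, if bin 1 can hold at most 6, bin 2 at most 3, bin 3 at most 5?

Without the upper bounds there are C(14,2) = 91 ways to split 12 among 3 bins.
Subtract solutions that violate a single cap (substitute x_i' = x_i − (cap_i+1)): x_1 ≥ 7 gives C(7,2) = 21; x_2 ≥ 4 gives C(10,2) = 45; x_3 ≥ 6 gives C(8,2) = 28. Together 94.
Add back pairs where two caps are both exceeded: 3 + 0 + 6 = 9.
By inclusion–exclusion the count is 91 − 94 + 9 = 6.

6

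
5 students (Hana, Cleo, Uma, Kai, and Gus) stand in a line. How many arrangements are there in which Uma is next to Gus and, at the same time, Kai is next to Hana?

Treat {Uma,Gus} as one block (2 orders) and {Kai,Hana} as another (2 orders).
That leaves 3 units to arrange: 2 × 2 × 3! = 4 × 6 = 24.

24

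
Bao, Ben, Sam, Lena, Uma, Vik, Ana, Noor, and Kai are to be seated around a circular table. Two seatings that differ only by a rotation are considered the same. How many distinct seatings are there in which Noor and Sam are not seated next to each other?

30240

Without the restriction there are (8)! = 40320 seatings.
Those with Noor next to Sam: fuse the pair into one unit and seat 8 units around a circle — 2·(7)! = 10080.
Subtracting, 40320 − 10080 = 30240.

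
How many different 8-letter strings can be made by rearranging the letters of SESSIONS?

Letter multiplicities in SESSIONS: E×1, I×1, N×1, O×1, S×4.
So there are 8! / (4!) = 1680 distinguishable arrangements.

1680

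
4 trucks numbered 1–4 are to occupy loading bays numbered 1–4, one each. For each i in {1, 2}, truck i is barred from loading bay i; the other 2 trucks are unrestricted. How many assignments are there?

Let Aᵢ (for i ∈ {1, 2}) be the placements that put truck i in its forbidden loading bay. Any j of these fix j positions, leaving (4−j)! ways to fill the rest, and there are C(2,j) ways to pick which j.
By inclusion–exclusion, the number of valid placements is Σ_{j=0}^{2} (−1)^j C(2,j)·(4−j)!.
Computing: 24 − 12 + 2 = 14.

14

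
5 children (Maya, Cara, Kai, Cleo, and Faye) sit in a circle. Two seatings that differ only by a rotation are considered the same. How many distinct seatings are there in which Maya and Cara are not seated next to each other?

Without the restriction there are (4)! = 24 seatings.
Those with Maya next to Cara: fuse the pair into one unit and seat 4 units around a circle — 2·(3)! = 12.
Subtracting, 24 − 12 = 12.

12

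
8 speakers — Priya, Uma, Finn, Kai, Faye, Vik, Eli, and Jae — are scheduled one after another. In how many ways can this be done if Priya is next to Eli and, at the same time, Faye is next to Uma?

2880

Treat {Priya,Eli} as one block (2 orders) and {Faye,Uma} as another (2 orders).
That leaves 6 units to arrange: 2 × 2 × 6! = 4 × 720 = 2880.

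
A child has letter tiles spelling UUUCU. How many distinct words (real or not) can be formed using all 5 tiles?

5

Letter multiplicities in UUUCU: C×1, U×4.
Dividing 5! = 120 by 4! = 24 for the repeated letters gives 5.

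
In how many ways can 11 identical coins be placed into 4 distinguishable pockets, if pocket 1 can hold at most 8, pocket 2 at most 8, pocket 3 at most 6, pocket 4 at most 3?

190

By stars and bars, unrestricted non-negative solutions to x_1+…+x_4 = 11 number C(11+3,3) = 364.
Subtract solutions that violate a single cap (substitute x_i' = x_i − (cap_i+1)): x_1 ≥ 9 gives C(5,3) = 10; x_2 ≥ 9 gives C(5,3) = 10; x_3 ≥ 7 gives C(7,3) = 35; x_4 ≥ 4 gives C(10,3) = 120. Together 175.
Add back pairs where two caps are both exceeded: 0 + 0 + 0 + 0 + 0 + 1 = 1.
By inclusion–exclusion the count is 364 − 175 + 1 = 190.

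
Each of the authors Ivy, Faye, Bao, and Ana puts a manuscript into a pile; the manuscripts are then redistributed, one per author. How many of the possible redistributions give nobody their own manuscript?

9

Let Aᵢ be the assignments in which author i gets their own manuscript. We want the size of the complement of A₁∪…∪A_4.
By inclusion–exclusion this is Σ_{j=0}^{4} (−1)^j C(4,j)·(4−j)!.
Computing: 24 − 24 + 12 − 4 + 1 = 9.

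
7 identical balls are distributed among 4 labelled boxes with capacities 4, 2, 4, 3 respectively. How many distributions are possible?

46

Without the upper bounds there are C(10,3) = 120 ways to split 7 among 4 boxes.
Subtract solutions that violate a single cap (substitute x_i' = x_i − (cap_i+1)): x_1 ≥ 5 gives C(5,3) = 10; x_2 ≥ 3 gives C(7,3) = 35; x_3 ≥ 5 gives C(5,3) = 10; x_4 ≥ 4 gives C(6,3) = 20. Together 75.
Add back pairs where two caps are both exceeded: 0 + 0 + 0 + 0 + 1 + 0 = 1.
By inclusion–exclusion the count is 120 − 75 + 1 = 46.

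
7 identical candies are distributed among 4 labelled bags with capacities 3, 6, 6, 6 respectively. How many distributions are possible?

97

Ignoring the caps, the number of non-negative solutions to x_1+…+x_4 = 7 is C(10,3) = 120.
Subtract solutions that violate a single cap (substitute x_i' = x_i − (cap_i+1)): x_1 ≥ 4 gives C(6,3) = 20; x_2 ≥ 7 gives C(3,3) = 1; x_3 ≥ 7 gives C(3,3) = 1; x_4 ≥ 7 gives C(3,3) = 1. Together 23.
No two caps can be exceeded simultaneously, so the pair terms are all 0.
By inclusion–exclusion the count is 120 − 23 + 0 = 97.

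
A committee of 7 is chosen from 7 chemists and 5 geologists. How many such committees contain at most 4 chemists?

546

Split by how many chemists are chosen (0 through 4).
Sum: C(7,0)·C(5,7) + C(7,1)·C(5,6) + C(7,2)·C(5,5) + C(7,3)·C(5,4) + C(7,4)·C(5,3) = 0 + 0 + 21 + 175 + 350 = 546.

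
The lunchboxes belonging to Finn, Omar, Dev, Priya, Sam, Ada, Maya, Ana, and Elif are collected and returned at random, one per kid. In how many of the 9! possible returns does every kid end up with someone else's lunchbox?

133496

This is the derangement count D_9: permutations of 9 items with no fixed point.
By inclusion–exclusion this is Σ_{j=0}^{9} (−1)^j C(9,j)·(9−j)!.
Computing: 362880 − 362880 + 181440 − 60480 + 15120 − 3024 + 504 − 72 + 9 − 1 = 133496.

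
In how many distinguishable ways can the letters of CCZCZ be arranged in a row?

10

CCZCZ has 5 letters with C appearing 3 times and Z appearing twice.
So there are 5! / (3!·2!) = 10 distinguishable arrangements.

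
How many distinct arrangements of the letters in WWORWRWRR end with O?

Fix O in the last position and arrange the remaining 8 letters.
Those 8 letters have R appearing 4 times and W appearing 4 times, giving (8)!/(4!·4!) = 70.

70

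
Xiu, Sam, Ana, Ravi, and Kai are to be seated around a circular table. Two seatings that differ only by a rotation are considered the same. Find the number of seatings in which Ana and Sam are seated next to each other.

Glue Ana and Sam into a block (2 internal orders). Seating 4 units around a circle gives (3)! arrangements.
So 2 × (3)! = 2 × 6 = 12.

12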